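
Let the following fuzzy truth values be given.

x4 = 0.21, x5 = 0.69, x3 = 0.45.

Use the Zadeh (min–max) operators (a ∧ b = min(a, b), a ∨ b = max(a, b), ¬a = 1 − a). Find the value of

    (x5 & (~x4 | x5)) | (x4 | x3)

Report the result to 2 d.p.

0.69

~x4 = 1 − 0.21 = 0.79
~x4 | x5 = max(a, b) on (0.79, 0.69) = 0.79
x5 & (~x4 | x5) = min(a, b) on (0.69, 0.79) = 0.69
x4 | x3 = max(a, b) on (0.21, 0.45) = 0.45
(x5 & (~x4 | x5)) | (x4 | x3) = max(a, b) on (0.69, 0.45) = 0.69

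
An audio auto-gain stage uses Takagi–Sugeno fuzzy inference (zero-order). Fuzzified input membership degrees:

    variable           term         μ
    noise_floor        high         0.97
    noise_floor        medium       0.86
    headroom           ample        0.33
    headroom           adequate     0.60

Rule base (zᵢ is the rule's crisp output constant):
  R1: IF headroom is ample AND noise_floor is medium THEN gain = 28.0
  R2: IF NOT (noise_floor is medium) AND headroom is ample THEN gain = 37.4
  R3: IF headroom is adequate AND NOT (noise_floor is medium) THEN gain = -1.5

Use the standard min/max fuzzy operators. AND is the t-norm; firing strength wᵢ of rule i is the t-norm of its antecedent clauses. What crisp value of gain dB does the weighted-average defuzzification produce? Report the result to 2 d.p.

R1 (z=28.0): ample=0.33, medium=0.86; AND[min(a, b)] → w = 0.33
R2 (z=37.4): ¬medium=1−0.86=0.14, ample=0.33; AND[min(a, b)] → w = 0.14
R3 (z=-1.5): adequate=0.60, ¬medium=1−0.86=0.14; AND[min(a, b)] → w = 0.14
Weighted average = (0.33·28.0 + 0.14·37.4 + 0.14·-1.5) / (0.33 + 0.14 + 0.14)
  = 14.2660 / 0.6100 = 23.39

23.39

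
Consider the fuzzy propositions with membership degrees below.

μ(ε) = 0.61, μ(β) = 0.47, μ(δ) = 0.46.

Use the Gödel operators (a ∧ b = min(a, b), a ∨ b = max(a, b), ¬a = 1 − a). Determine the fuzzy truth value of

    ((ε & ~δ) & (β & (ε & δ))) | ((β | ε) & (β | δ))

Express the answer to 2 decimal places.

0.47

~δ = 1 − 0.46 = 0.54
ε & ~δ = min(a, b) on (0.61, 0.54) = 0.54
ε & δ = min(a, b) on (0.61, 0.46) = 0.46
β & (ε & δ) = min(a, b) on (0.47, 0.46) = 0.46
(ε & ~δ) & (β & (ε & δ)) = min(a, b) on (0.54, 0.46) = 0.46
β | ε = max(a, b) on (0.47, 0.61) = 0.61
β | δ = max(a, b) on (0.47, 0.46) = 0.47
(β | ε) & (β | δ) = min(a, b) on (0.61, 0.47) = 0.47
((ε & ~δ) & (β & (ε & δ))) | ((β | ε) & (β | δ)) = max(a, b) on (0.46, 0.47) = 0.47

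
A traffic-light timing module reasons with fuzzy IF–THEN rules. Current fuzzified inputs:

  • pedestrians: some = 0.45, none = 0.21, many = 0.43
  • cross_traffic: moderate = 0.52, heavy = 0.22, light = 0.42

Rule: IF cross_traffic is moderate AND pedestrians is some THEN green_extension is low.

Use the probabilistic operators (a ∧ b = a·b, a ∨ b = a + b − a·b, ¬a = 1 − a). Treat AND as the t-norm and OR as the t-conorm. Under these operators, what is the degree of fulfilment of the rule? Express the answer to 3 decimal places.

firing strength: moderate=0.52, some=0.45; AND[a·b] → w = 0.2340

0.234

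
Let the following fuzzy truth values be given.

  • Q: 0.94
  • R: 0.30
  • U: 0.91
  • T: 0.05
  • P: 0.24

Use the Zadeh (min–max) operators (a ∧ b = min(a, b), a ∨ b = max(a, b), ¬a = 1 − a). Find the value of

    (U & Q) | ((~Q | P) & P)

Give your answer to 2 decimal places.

0.91

U & Q = min(a, b) on (0.91, 0.94) = 0.91
~Q = 1 − 0.94 = 0.06
~Q | P = max(a, b) on (0.06, 0.24) = 0.24
(~Q | P) & P = min(a, b) on (0.24, 0.24) = 0.24
(U & Q) | ((~Q | P) & P) = max(a, b) on (0.91, 0.24) = 0.91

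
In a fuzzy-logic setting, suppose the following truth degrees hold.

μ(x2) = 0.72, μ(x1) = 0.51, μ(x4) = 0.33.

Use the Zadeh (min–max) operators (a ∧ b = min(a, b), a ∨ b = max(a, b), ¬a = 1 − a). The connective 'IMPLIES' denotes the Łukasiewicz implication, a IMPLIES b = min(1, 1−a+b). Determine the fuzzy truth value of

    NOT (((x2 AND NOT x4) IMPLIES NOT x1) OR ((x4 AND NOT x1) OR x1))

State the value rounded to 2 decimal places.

NOT x4 = 1 − 0.33 = 0.67
x2 AND NOT x4 = min(a, b) on (0.72, 0.67) = 0.67
NOT x1 = 1 − 0.51 = 0.49
(x2 AND NOT x4) IMPLIES NOT x1  [Łukasiewicz: min(1, 1−a+b)] with a=0.67, b=0.49 → 0.82
NOT x1 = 1 − 0.51 = 0.49
x4 AND NOT x1 = min(a, b) on (0.33, 0.49) = 0.33
(x4 AND NOT x1) OR x1 = max(a, b) on (0.33, 0.51) = 0.51
((x2 AND NOT x4) IMPLIES NOT x1) OR ((x4 AND NOT x1) OR x1) = max(a, b) on (0.82, 0.51) = 0.82
NOT (((x2 AND NOT x4) IMPLIES NOT x1) OR ((x4 AND NOT x1) OR x1)) = 1 − 0.82 = 0.18

0.18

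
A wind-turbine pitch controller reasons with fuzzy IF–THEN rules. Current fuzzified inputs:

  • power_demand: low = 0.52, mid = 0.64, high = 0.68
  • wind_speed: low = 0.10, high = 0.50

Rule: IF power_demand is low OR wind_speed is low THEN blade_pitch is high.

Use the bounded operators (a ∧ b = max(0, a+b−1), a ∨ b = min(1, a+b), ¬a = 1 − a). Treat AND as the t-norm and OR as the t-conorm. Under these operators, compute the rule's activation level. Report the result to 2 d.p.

firing strength: low=0.52, low=0.10; OR[min(1, a+b)] → w = 0.62

0.62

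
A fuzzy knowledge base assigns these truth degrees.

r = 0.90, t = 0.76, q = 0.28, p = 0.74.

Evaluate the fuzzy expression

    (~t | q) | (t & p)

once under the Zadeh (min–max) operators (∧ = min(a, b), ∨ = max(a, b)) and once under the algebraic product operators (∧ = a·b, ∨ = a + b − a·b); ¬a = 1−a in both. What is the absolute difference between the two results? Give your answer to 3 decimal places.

Under Zadeh (min–max):
  ~t = 1 − 0.76 = 0.24
  ~t | q = max(a, b) on (0.24, 0.28) = 0.28
  t & p = min(a, b) on (0.76, 0.74) = 0.74
  (~t | q) | (t & p) = max(a, b) on (0.28, 0.74) = 0.74
  → value = 0.7400
Under algebraic product:
  ~t = 1 − 0.7600 = 0.2400
  ~t | q = a + b − a·b on (0.2400, 0.2800) = 0.4528
  t & p = a·b on (0.7600, 0.7400) = 0.5624
  (~t | q) | (t & p) = a + b − a·b on (0.4528, 0.5624) = 0.7605
  → value = 0.7605
|0.7400 − 0.7605| = 0.021

0.021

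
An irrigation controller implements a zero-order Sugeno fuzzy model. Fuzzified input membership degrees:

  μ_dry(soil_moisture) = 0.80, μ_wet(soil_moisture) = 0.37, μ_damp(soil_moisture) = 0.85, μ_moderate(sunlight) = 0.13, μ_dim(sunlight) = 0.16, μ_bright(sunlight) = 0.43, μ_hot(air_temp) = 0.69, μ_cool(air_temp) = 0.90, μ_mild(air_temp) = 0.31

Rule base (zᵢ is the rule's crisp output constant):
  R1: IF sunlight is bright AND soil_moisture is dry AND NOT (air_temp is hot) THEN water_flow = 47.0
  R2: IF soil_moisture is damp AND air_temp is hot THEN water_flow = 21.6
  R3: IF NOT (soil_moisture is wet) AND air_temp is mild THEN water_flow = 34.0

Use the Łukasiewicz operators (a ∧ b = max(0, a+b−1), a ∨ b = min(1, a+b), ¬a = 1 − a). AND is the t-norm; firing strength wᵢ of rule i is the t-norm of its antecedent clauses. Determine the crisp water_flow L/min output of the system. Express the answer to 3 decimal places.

21.600

R1 (z=47.0): bright=0.43, dry=0.80, ¬hot=1−0.69=0.31; AND[max(0, a+b−1)] → w = 0.00
R2 (z=21.6): damp=0.85, hot=0.69; AND[max(0, a+b−1)] → w = 0.54
R3 (z=34.0): ¬wet=1−0.37=0.63, mild=0.31; AND[max(0, a+b−1)] → w = 0.00
Weighted average = (0.00·47.0 + 0.54·21.6 + 0.00·34.0) / (0.00 + 0.54 + 0.00)
  = 11.6640 / 0.5400 = 21.600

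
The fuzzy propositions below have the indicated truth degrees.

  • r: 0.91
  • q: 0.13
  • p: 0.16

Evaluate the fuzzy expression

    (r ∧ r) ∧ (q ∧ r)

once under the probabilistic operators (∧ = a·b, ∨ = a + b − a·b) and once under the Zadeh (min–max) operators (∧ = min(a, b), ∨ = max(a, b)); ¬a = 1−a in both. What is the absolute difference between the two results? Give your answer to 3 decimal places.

0.032

Under probabilistic:
  r ∧ r = a·b on (0.9100, 0.9100) = 0.8281
  q ∧ r = a·b on (0.1300, 0.9100) = 0.1183
  (r ∧ r) ∧ (q ∧ r) = a·b on (0.8281, 0.1183) = 0.0980
  → value = 0.0980
Under Zadeh (min–max):
  r ∧ r = min(a, b) on (0.91, 0.91) = 0.91
  q ∧ r = min(a, b) on (0.13, 0.91) = 0.13
  (r ∧ r) ∧ (q ∧ r) = min(a, b) on (0.91, 0.13) = 0.13
  → value = 0.1300
|0.0980 − 0.1300| = 0.032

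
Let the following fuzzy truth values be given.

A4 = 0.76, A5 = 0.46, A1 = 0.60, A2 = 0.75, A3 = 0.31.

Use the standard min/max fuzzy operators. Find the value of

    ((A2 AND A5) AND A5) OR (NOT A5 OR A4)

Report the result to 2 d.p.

0.76

A2 AND A5 = min(a, b) on (0.75, 0.46) = 0.46
(A2 AND A5) AND A5 = min(a, b) on (0.46, 0.46) = 0.46
NOT A5 = 1 − 0.46 = 0.54
NOT A5 OR A4 = max(a, b) on (0.54, 0.76) = 0.76
((A2 AND A5) AND A5) OR (NOT A5 OR A4) = max(a, b) on (0.46, 0.76) = 0.76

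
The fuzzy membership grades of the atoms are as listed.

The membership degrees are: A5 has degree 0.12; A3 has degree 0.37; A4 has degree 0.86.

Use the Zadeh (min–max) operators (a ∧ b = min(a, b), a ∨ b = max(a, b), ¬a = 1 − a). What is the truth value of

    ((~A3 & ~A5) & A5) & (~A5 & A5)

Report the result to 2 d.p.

0.12

~A3 = 1 − 0.37 = 0.63
~A5 = 1 − 0.12 = 0.88
~A3 & ~A5 = min(a, b) on (0.63, 0.88) = 0.63
(~A3 & ~A5) & A5 = min(a, b) on (0.63, 0.12) = 0.12
~A5 = 1 − 0.12 = 0.88
~A5 & A5 = min(a, b) on (0.88, 0.12) = 0.12
((~A3 & ~A5) & A5) & (~A5 & A5) = min(a, b) on (0.12, 0.12) = 0.12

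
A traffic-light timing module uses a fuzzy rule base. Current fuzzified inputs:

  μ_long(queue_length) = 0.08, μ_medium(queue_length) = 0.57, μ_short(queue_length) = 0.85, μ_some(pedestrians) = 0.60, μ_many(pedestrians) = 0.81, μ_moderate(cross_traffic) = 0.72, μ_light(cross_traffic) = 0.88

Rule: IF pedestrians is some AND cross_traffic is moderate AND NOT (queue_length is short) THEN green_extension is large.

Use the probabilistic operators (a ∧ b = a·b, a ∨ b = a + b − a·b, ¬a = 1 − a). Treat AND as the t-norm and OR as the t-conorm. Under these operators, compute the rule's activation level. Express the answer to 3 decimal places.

0.065

firing strength: some=0.60, moderate=0.72, ¬short=1−0.85=0.15; AND[a·b] → w = 0.0648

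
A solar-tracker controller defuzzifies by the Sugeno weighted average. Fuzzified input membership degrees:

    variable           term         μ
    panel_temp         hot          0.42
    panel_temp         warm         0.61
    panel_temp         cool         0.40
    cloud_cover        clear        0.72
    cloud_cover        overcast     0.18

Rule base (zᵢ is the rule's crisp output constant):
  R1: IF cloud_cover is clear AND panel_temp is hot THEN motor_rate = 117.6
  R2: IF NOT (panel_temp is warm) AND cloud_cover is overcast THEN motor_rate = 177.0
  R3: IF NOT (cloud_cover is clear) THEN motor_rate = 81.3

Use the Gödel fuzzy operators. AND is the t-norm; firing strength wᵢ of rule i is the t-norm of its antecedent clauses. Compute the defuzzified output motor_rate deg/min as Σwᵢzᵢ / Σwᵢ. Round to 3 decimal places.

R1 (z=117.6): clear=0.72, hot=0.42; AND[min(a, b)] → w = 0.42
R2 (z=177.0): ¬warm=1−0.61=0.39, overcast=0.18; AND[min(a, b)] → w = 0.18
R3 (z=81.3): ¬clear=1−0.72=0.28 → w = 0.28
Weighted average = (0.42·117.6 + 0.18·177.0 + 0.28·81.3) / (0.42 + 0.18 + 0.28)
  = 104.0160 / 0.8800 = 118.200

118.200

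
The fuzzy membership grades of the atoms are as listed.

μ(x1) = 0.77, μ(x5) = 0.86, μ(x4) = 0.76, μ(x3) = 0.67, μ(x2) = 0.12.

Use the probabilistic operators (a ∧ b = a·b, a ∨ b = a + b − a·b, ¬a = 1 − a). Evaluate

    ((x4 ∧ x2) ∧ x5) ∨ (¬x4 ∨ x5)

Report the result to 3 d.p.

0.902

x4 ∧ x2 = a·b on (0.7600, 0.1200) = 0.0912
(x4 ∧ x2) ∧ x5 = a·b on (0.0912, 0.8600) = 0.0784
¬x4 = 1 − 0.7600 = 0.2400
¬x4 ∨ x5 = a + b − a·b on (0.2400, 0.8600) = 0.8936
((x4 ∧ x2) ∧ x5) ∨ (¬x4 ∨ x5) = a + b − a·b on (0.0784, 0.8936) = 0.9019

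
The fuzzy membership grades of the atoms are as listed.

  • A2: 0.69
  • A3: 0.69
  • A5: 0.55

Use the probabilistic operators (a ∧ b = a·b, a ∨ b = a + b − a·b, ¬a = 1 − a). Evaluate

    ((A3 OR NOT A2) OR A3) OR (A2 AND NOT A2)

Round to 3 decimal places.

NOT A2 = 1 − 0.6900 = 0.3100
A3 OR NOT A2 = a + b − a·b on (0.6900, 0.3100) = 0.7861
(A3 OR NOT A2) OR A3 = a + b − a·b on (0.7861, 0.6900) = 0.9337
NOT A2 = 1 − 0.6900 = 0.3100
A2 AND NOT A2 = a·b on (0.6900, 0.3100) = 0.2139
((A3 OR NOT A2) OR A3) OR (A2 AND NOT A2) = a + b − a·b on (0.9337, 0.2139) = 0.9479

0.948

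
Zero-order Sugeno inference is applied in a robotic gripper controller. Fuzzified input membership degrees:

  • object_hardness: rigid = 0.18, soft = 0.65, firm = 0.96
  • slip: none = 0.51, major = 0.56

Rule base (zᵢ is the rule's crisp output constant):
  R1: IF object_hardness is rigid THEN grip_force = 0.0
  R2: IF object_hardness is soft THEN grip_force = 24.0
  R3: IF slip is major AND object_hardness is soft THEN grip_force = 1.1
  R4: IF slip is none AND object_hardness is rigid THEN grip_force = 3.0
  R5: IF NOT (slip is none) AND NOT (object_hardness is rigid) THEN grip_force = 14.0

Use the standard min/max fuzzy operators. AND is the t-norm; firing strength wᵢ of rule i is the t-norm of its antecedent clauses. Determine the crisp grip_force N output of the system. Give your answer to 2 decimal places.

R1 (z=0.0): rigid=0.18 → w = 0.18
R2 (z=24.0): soft=0.65 → w = 0.65
R3 (z=1.1): major=0.56, soft=0.65; AND[min(a, b)] → w = 0.56
R4 (z=3.0): none=0.51, rigid=0.18; AND[min(a, b)] → w = 0.18
R5 (z=14.0): ¬none=1−0.51=0.49, ¬rigid=1−0.18=0.82; AND[min(a, b)] → w = 0.49
Weighted average = (0.18·0.0 + 0.65·24.0 + 0.56·1.1 + 0.18·3.0 + 0.49·14.0) / (0.18 + 0.65 + 0.56 + 0.18 + 0.49)
  = 23.6160 / 2.0600 = 11.46

11.46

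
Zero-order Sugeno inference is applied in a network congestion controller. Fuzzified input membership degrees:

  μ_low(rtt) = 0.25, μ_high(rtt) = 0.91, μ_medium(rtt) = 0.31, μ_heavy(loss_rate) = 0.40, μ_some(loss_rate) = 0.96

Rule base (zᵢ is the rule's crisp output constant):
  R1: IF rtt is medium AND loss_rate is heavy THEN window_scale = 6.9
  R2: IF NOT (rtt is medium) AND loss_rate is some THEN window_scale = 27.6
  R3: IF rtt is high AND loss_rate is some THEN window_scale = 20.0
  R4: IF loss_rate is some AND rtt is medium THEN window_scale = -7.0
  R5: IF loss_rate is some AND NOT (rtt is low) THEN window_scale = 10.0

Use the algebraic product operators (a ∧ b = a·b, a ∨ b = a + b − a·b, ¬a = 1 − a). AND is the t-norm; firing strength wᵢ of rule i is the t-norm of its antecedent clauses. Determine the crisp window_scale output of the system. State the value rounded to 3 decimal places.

R1 (z=6.9): medium=0.31, heavy=0.40; AND[a·b] → w = 0.1240
R2 (z=27.6): ¬medium=1−0.31=0.69, some=0.96; AND[a·b] → w = 0.6624
R3 (z=20.0): high=0.91, some=0.96; AND[a·b] → w = 0.8736
R4 (z=-7.0): some=0.96, medium=0.31; AND[a·b] → w = 0.2976
R5 (z=10.0): some=0.96, ¬low=1−0.25=0.75; AND[a·b] → w = 0.7200
Weighted average = (0.1240·6.9 + 0.6624·27.6 + 0.8736·20.0 + 0.2976·-7.0 + 0.7200·10.0) / (0.1240 + 0.6624 + 0.8736 + 0.2976 + 0.7200)
  = 41.7266 / 2.6776 = 15.584

15.584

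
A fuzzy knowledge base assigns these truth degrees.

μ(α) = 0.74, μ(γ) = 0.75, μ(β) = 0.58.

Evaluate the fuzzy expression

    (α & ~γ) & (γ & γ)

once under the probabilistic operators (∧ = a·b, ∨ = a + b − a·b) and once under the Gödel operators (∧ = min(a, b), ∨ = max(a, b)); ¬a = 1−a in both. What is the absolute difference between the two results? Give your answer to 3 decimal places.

0.146

Under probabilistic:
  ~γ = 1 − 0.7500 = 0.2500
  α & ~γ = a·b on (0.7400, 0.2500) = 0.1850
  γ & γ = a·b on (0.7500, 0.7500) = 0.5625
  (α & ~γ) & (γ & γ) = a·b on (0.1850, 0.5625) = 0.1041
  → value = 0.1041
Under Gödel:
  ~γ = 1 − 0.75 = 0.25
  α & ~γ = min(a, b) on (0.74, 0.25) = 0.25
  γ & γ = min(a, b) on (0.75, 0.75) = 0.75
  (α & ~γ) & (γ & γ) = min(a, b) on (0.25, 0.75) = 0.25
  → value = 0.2500
|0.1041 − 0.2500| = 0.146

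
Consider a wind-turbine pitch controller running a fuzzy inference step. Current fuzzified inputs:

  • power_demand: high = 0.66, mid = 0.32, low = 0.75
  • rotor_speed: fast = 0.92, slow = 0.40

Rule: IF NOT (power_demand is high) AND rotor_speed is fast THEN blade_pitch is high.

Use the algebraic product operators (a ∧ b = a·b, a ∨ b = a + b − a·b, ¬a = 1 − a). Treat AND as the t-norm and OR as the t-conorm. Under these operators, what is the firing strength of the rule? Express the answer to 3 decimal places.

firing strength: ¬high=1−0.66=0.34, fast=0.92; AND[a·b] → w = 0.3128

0.313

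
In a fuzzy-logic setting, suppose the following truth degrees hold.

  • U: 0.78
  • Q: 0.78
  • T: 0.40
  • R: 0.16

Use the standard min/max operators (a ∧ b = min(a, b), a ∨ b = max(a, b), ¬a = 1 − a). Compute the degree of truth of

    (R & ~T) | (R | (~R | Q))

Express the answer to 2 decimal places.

0.84

~T = 1 − 0.40 = 0.60
R & ~T = min(a, b) on (0.16, 0.60) = 0.16
~R = 1 − 0.16 = 0.84
~R | Q = max(a, b) on (0.84, 0.78) = 0.84
R | (~R | Q) = max(a, b) on (0.16, 0.84) = 0.84
(R & ~T) | (R | (~R | Q)) = max(a, b) on (0.16, 0.84) = 0.84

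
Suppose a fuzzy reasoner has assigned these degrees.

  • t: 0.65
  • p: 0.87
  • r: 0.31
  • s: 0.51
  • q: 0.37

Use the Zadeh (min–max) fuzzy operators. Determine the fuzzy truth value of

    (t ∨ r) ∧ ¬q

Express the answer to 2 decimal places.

0.63

t ∨ r = max(a, b) on (0.65, 0.31) = 0.65
¬q = 1 − 0.37 = 0.63
(t ∨ r) ∧ ¬q = min(a, b) on (0.65, 0.63) = 0.63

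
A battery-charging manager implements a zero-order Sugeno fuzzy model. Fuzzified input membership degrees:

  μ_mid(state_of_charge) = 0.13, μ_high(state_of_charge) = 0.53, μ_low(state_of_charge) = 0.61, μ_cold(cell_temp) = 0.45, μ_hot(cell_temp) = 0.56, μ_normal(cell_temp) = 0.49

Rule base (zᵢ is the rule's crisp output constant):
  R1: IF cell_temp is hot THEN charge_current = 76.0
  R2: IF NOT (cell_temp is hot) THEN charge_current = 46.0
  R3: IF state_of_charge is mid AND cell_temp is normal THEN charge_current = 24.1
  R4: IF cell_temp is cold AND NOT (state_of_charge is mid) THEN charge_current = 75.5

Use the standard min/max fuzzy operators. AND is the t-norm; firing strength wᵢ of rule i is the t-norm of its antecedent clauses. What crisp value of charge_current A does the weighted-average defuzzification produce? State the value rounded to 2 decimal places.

R1 (z=76.0): hot=0.56 → w = 0.56
R2 (z=46.0): ¬hot=1−0.56=0.44 → w = 0.44
R3 (z=24.1): mid=0.13, normal=0.49; AND[min(a, b)] → w = 0.13
R4 (z=75.5): cold=0.45, ¬mid=1−0.13=0.87; AND[min(a, b)] → w = 0.45
Weighted average = (0.56·76.0 + 0.44·46.0 + 0.13·24.1 + 0.45·75.5) / (0.56 + 0.44 + 0.13 + 0.45)
  = 99.9080 / 1.5800 = 63.23

63.23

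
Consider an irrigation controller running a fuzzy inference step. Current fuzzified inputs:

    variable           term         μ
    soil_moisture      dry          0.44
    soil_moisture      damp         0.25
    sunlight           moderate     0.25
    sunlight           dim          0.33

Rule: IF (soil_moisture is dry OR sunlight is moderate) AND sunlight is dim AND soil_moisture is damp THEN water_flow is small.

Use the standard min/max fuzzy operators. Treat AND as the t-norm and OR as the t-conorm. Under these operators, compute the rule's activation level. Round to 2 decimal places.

firing strength: (dry=0.44 OR moderate=0.25) = 0.44; AND[min(a, b)] with dim=0.33, damp=0.25 → w = 0.25

0.25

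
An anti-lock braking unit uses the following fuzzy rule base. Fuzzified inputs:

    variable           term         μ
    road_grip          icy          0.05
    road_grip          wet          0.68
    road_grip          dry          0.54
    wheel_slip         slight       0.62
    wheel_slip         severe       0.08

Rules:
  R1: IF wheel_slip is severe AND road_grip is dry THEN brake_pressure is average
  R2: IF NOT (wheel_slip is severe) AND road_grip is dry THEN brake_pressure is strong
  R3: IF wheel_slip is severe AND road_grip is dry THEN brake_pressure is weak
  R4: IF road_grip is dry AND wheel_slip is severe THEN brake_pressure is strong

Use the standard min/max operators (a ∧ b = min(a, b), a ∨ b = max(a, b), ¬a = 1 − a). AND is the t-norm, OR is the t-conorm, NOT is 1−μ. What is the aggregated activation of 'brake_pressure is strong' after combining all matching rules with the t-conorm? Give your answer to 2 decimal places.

R1: severe=0.08, dry=0.54; AND[min(a, b)] → w = 0.08
R2: ¬severe=1−0.08=0.92, dry=0.54; AND[min(a, b)] → w = 0.54
R3: severe=0.08, dry=0.54; AND[min(a, b)] → w = 0.08
R4: dry=0.54, severe=0.08; AND[min(a, b)] → w = 0.08
Rules with consequent 'strong': {R2, R4} → strengths 0.54, 0.08
Aggregate via t-conorm [max(a, b)]: 0.54

0.54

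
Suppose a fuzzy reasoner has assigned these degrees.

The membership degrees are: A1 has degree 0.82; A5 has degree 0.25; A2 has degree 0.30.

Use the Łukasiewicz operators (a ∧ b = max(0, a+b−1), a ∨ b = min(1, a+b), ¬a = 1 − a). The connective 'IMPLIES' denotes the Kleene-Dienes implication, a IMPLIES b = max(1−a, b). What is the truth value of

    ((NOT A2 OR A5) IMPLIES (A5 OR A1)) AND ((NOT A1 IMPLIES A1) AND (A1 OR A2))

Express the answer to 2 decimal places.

0.82

NOT A2 = 1 − 0.30 = 0.70
NOT A2 OR A5 = min(1, a+b) on (0.70, 0.25) = 0.95
A5 OR A1 = min(1, a+b) on (0.25, 0.82) = 1.00
(NOT A2 OR A5) IMPLIES (A5 OR A1)  [Kleene-Dienes: max(1−a, b)] with a=0.95, b=1.00 → 1.00
NOT A1 = 1 − 0.82 = 0.18
NOT A1 IMPLIES A1  [Kleene-Dienes: max(1−a, b)] with a=0.18, b=0.82 → 0.82
A1 OR A2 = min(1, a+b) on (0.82, 0.30) = 1.00
(NOT A1 IMPLIES A1) AND (A1 OR A2) = max(0, a+b−1) on (0.82, 1.00) = 0.82
((NOT A2 OR A5) IMPLIES (A5 OR A1)) AND ((NOT A1 IMPLIES A1) AND (A1 OR A2)) = max(0, a+b−1) on (1.00, 0.82) = 0.82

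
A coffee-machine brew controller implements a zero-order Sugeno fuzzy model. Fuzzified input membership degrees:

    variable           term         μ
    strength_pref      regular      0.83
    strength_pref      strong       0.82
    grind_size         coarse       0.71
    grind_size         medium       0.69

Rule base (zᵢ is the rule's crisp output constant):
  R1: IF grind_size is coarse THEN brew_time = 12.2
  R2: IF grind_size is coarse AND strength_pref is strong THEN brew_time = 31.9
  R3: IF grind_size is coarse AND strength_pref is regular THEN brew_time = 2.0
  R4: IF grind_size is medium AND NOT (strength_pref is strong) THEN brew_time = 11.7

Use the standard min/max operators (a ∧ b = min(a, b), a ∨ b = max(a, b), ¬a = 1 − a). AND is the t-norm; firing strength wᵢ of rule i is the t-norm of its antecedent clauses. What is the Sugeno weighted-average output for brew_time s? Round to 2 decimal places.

R1 (z=12.2): coarse=0.71 → w = 0.71
R2 (z=31.9): coarse=0.71, strong=0.82; AND[min(a, b)] → w = 0.71
R3 (z=2.0): coarse=0.71, regular=0.83; AND[min(a, b)] → w = 0.71
R4 (z=11.7): medium=0.69, ¬strong=1−0.82=0.18; AND[min(a, b)] → w = 0.18
Weighted average = (0.71·12.2 + 0.71·31.9 + 0.71·2.0 + 0.18·11.7) / (0.71 + 0.71 + 0.71 + 0.18)
  = 34.8370 / 2.3100 = 15.08

15.08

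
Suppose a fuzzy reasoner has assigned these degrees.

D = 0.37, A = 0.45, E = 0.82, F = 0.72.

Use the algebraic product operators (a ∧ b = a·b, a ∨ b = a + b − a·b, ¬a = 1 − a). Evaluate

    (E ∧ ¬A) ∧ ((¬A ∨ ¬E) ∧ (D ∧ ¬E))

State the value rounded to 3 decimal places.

0.019

¬A = 1 − 0.4500 = 0.5500
E ∧ ¬A = a·b on (0.8200, 0.5500) = 0.4510
¬A = 1 − 0.4500 = 0.5500
¬E = 1 − 0.8200 = 0.1800
¬A ∨ ¬E = a + b − a·b on (0.5500, 0.1800) = 0.6310
¬E = 1 − 0.8200 = 0.1800
D ∧ ¬E = a·b on (0.3700, 0.1800) = 0.0666
(¬A ∨ ¬E) ∧ (D ∧ ¬E) = a·b on (0.6310, 0.0666) = 0.0420
(E ∧ ¬A) ∧ ((¬A ∨ ¬E) ∧ (D ∧ ¬E)) = a·b on (0.4510, 0.0420) = 0.0190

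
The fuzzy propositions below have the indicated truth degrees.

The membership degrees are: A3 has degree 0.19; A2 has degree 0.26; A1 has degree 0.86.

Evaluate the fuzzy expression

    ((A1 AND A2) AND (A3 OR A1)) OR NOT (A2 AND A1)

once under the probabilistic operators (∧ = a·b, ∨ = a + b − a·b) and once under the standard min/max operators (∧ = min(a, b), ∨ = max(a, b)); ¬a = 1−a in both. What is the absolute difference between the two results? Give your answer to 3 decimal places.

Under probabilistic:
  A1 AND A2 = a·b on (0.8600, 0.2600) = 0.2236
  A3 OR A1 = a + b − a·b on (0.1900, 0.8600) = 0.8866
  (A1 AND A2) AND (A3 OR A1) = a·b on (0.2236, 0.8866) = 0.1982
  A2 AND A1 = a·b on (0.2600, 0.8600) = 0.2236
  NOT (A2 AND A1) = 1 − 0.2236 = 0.7764
  ((A1 AND A2) AND (A3 OR A1)) OR NOT (A2 AND A1) = a + b − a·b on (0.1982, 0.7764) = 0.8207
  → value = 0.8207
Under standard min/max:
  A1 AND A2 = min(a, b) on (0.86, 0.26) = 0.26
  A3 OR A1 = max(a, b) on (0.19, 0.86) = 0.86
  (A1 AND A2) AND (A3 OR A1) = min(a, b) on (0.26, 0.86) = 0.26
  A2 AND A1 = min(a, b) on (0.26, 0.86) = 0.26
  NOT (A2 AND A1) = 1 − 0.26 = 0.74
  ((A1 AND A2) AND (A3 OR A1)) OR NOT (A2 AND A1) = max(a, b) on (0.26, 0.74) = 0.74
  → value = 0.7400
|0.8207 − 0.7400| = 0.081

0.081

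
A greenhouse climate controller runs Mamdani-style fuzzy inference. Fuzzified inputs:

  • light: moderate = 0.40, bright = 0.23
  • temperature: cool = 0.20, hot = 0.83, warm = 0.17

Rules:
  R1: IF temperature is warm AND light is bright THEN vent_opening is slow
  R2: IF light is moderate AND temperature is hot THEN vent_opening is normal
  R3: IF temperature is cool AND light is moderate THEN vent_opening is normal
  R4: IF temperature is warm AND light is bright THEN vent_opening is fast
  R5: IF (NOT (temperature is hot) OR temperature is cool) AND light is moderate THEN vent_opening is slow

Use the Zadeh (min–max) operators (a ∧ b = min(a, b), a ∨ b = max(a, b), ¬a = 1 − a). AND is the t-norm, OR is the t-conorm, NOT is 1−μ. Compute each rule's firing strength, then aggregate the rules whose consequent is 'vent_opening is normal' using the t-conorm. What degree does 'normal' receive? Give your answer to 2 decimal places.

0.40

R1: warm=0.17, bright=0.23; AND[min(a, b)] → w = 0.17
R2: moderate=0.40, hot=0.83; AND[min(a, b)] → w = 0.40
R3: cool=0.20, moderate=0.40; AND[min(a, b)] → w = 0.20
R4: warm=0.17, bright=0.23; AND[min(a, b)] → w = 0.17
R5: (¬hot=1−0.83=0.17 OR cool=0.20) = 0.20; AND[min(a, b)] with moderate=0.40 → w = 0.20
Rules with consequent 'normal': {R2, R3} → strengths 0.40, 0.20
Aggregate via t-conorm [max(a, b)]: 0.40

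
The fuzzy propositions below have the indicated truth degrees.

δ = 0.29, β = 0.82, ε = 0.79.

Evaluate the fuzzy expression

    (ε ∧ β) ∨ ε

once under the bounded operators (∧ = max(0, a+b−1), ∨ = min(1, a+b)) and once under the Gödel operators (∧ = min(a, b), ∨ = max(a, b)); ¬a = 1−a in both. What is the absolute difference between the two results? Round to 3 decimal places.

Under bounded:
  ε ∧ β = max(0, a+b−1) on (0.79, 0.82) = 0.61
  (ε ∧ β) ∨ ε = min(1, a+b) on (0.61, 0.79) = 1.00
  → value = 1.0000
Under Gödel:
  ε ∧ β = min(a, b) on (0.79, 0.82) = 0.79
  (ε ∧ β) ∨ ε = max(a, b) on (0.79, 0.79) = 0.79
  → value = 0.7900
|1.0000 − 0.7900| = 0.210

0.210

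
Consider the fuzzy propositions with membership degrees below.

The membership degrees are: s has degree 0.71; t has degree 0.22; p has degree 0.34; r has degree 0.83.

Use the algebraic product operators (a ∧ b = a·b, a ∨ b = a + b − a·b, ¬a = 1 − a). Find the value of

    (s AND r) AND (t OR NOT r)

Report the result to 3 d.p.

0.208

s AND r = a·b on (0.7100, 0.8300) = 0.5893
NOT r = 1 − 0.8300 = 0.1700
t OR NOT r = a + b − a·b on (0.2200, 0.1700) = 0.3526
(s AND r) AND (t OR NOT r) = a·b on (0.5893, 0.3526) = 0.2078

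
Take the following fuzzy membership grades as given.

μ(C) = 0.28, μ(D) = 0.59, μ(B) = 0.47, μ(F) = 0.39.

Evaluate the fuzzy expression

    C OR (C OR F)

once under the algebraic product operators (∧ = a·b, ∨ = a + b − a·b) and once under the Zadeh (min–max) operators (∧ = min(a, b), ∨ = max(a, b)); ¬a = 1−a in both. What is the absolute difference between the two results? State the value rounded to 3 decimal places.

Under algebraic product:
  C OR F = a + b − a·b on (0.2800, 0.3900) = 0.5608
  C OR (C OR F) = a + b − a·b on (0.2800, 0.5608) = 0.6838
  → value = 0.6838
Under Zadeh (min–max):
  C OR F = max(a, b) on (0.28, 0.39) = 0.39
  C OR (C OR F) = max(a, b) on (0.28, 0.39) = 0.39
  → value = 0.3900
|0.6838 − 0.3900| = 0.294

0.294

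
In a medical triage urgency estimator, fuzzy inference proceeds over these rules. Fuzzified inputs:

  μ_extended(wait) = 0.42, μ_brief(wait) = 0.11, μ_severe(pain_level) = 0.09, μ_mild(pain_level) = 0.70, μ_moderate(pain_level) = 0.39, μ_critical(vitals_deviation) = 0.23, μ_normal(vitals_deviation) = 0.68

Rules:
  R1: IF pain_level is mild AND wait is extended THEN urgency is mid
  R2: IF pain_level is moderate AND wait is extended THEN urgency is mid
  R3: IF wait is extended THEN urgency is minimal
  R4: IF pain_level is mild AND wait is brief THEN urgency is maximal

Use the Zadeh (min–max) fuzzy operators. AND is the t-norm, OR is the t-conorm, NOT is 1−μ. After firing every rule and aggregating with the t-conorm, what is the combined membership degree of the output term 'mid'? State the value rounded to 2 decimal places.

R1: mild=0.70, extended=0.42; AND[min(a, b)] → w = 0.42
R2: moderate=0.39, extended=0.42; AND[min(a, b)] → w = 0.39
R3: extended=0.42 → w = 0.42
R4: mild=0.70, brief=0.11; AND[min(a, b)] → w = 0.11
Rules with consequent 'mid': {R1, R2} → strengths 0.42, 0.39
Aggregate via t-conorm [max(a, b)]: 0.42

0.42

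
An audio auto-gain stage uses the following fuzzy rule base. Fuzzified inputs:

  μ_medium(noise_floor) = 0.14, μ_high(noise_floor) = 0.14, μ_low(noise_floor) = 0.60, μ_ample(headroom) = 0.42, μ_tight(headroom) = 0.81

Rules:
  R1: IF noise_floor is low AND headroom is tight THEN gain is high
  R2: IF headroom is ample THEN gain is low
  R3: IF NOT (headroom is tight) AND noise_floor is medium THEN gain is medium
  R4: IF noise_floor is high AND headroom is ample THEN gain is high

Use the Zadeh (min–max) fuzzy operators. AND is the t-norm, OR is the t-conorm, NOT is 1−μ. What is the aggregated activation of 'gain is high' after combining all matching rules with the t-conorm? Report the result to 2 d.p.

0.60

R1: low=0.60, tight=0.81; AND[min(a, b)] → w = 0.60
R2: ample=0.42 → w = 0.42
R3: ¬tight=1−0.81=0.19, medium=0.14; AND[min(a, b)] → w = 0.14
R4: high=0.14, ample=0.42; AND[min(a, b)] → w = 0.14
Rules with consequent 'high': {R1, R4} → strengths 0.60, 0.14
Aggregate via t-conorm [max(a, b)]: 0.60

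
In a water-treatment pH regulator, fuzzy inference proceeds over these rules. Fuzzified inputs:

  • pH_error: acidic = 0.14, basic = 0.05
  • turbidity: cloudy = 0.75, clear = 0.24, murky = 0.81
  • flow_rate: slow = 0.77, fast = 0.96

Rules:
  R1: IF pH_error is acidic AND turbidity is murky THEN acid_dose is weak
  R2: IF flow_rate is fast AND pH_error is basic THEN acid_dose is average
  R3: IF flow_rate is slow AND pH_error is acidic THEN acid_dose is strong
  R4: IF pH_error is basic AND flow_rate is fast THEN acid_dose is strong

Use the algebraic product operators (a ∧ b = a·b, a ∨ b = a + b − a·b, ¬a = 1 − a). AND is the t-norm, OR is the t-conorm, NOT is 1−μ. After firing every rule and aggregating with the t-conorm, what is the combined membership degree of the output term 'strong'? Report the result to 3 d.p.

R1: acidic=0.14, murky=0.81; AND[a·b] → w = 0.1134
R2: fast=0.96, basic=0.05; AND[a·b] → w = 0.0480
R3: slow=0.77, acidic=0.14; AND[a·b] → w = 0.1078
R4: basic=0.05, fast=0.96; AND[a·b] → w = 0.0480
Rules with consequent 'strong': {R3, R4} → strengths 0.1078, 0.0480
Aggregate via t-conorm [a + b − a·b]: 0.1506

0.151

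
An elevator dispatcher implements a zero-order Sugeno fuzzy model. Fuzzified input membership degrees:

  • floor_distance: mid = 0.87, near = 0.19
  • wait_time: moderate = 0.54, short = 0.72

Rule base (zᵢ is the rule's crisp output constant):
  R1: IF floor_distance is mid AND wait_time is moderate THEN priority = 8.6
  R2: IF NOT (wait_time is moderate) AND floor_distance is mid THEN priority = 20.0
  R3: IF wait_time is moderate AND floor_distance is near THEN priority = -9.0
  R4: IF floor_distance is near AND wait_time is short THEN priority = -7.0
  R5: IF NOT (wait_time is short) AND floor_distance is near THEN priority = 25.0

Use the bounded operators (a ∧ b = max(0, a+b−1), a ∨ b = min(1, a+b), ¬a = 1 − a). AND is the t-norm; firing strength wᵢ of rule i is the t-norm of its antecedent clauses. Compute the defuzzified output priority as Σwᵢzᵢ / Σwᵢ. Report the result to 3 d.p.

R1 (z=8.6): mid=0.87, moderate=0.54; AND[max(0, a+b−1)] → w = 0.41
R2 (z=20.0): ¬moderate=1−0.54=0.46, mid=0.87; AND[max(0, a+b−1)] → w = 0.33
R3 (z=-9.0): moderate=0.54, near=0.19; AND[max(0, a+b−1)] → w = 0.00
R4 (z=-7.0): near=0.19, short=0.72; AND[max(0, a+b−1)] → w = 0.00
R5 (z=25.0): ¬short=1−0.72=0.28, near=0.19; AND[max(0, a+b−1)] → w = 0.00
Weighted average = (0.41·8.6 + 0.33·20.0 + 0.00·-9.0 + 0.00·-7.0 + 0.00·25.0) / (0.41 + 0.33 + 0.00 + 0.00 + 0.00)
  = 10.1260 / 0.7400 = 13.684

13.684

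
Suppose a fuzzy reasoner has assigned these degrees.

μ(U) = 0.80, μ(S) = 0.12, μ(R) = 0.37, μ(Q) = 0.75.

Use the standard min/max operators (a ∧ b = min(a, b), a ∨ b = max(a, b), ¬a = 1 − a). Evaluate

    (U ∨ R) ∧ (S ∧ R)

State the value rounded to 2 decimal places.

0.12

U ∨ R = max(a, b) on (0.80, 0.37) = 0.80
S ∧ R = min(a, b) on (0.12, 0.37) = 0.12
(U ∨ R) ∧ (S ∧ R) = min(a, b) on (0.80, 0.12) = 0.12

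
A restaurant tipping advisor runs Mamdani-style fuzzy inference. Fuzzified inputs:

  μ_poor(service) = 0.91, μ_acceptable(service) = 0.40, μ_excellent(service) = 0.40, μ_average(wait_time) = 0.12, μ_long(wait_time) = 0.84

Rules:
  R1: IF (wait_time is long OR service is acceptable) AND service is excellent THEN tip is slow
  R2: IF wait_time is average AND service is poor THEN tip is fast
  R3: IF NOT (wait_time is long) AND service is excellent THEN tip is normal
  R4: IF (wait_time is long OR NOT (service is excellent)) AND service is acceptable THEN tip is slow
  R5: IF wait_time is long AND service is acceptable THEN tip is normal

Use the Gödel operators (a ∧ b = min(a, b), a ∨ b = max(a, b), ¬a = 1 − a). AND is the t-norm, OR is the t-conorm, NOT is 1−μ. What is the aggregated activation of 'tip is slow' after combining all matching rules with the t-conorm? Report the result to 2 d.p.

0.40

R1: (long=0.84 OR acceptable=0.40) = 0.84; AND[min(a, b)] with excellent=0.40 → w = 0.40
R2: average=0.12, poor=0.91; AND[min(a, b)] → w = 0.12
R3: ¬long=1−0.84=0.16, excellent=0.40; AND[min(a, b)] → w = 0.16
R4: (long=0.84 OR ¬excellent=1−0.40=0.60) = 0.84; AND[min(a, b)] with acceptable=0.40 → w = 0.40
R5: long=0.84, acceptable=0.40; AND[min(a, b)] → w = 0.40
Rules with consequent 'slow': {R1, R4} → strengths 0.40, 0.40
Aggregate via t-conorm [max(a, b)]: 0.40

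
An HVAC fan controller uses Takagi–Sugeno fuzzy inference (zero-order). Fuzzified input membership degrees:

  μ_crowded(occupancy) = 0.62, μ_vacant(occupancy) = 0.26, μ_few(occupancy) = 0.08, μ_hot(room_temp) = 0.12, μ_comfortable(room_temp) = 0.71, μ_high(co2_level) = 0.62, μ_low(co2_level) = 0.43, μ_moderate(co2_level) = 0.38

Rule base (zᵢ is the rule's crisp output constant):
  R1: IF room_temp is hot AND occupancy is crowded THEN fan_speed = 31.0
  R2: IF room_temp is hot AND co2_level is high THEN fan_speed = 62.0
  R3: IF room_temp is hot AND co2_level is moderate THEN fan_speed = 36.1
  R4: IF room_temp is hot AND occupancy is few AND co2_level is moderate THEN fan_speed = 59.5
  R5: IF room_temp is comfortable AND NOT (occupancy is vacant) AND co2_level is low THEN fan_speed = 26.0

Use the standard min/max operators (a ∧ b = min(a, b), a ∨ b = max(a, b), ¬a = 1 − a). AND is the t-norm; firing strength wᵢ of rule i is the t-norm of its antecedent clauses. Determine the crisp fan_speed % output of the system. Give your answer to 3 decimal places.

R1 (z=31.0): hot=0.12, crowded=0.62; AND[min(a, b)] → w = 0.12
R2 (z=62.0): hot=0.12, high=0.62; AND[min(a, b)] → w = 0.12
R3 (z=36.1): hot=0.12, moderate=0.38; AND[min(a, b)] → w = 0.12
R4 (z=59.5): hot=0.12, few=0.08, moderate=0.38; AND[min(a, b)] → w = 0.08
R5 (z=26.0): comfortable=0.71, ¬vacant=1−0.26=0.74, low=0.43; AND[min(a, b)] → w = 0.43
Weighted average = (0.12·31.0 + 0.12·62.0 + 0.12·36.1 + 0.08·59.5 + 0.43·26.0) / (0.12 + 0.12 + 0.12 + 0.08 + 0.43)
  = 31.4320 / 0.8700 = 36.129

36.129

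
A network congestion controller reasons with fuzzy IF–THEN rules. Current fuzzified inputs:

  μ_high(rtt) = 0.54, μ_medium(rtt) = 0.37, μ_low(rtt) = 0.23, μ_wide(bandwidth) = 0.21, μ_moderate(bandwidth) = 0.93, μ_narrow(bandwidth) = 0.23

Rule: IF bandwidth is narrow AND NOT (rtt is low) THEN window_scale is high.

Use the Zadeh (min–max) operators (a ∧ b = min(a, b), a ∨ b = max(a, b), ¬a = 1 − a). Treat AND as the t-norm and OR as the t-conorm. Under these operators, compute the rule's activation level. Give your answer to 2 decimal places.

0.23

firing strength: narrow=0.23, ¬low=1−0.23=0.77; AND[min(a, b)] → w = 0.23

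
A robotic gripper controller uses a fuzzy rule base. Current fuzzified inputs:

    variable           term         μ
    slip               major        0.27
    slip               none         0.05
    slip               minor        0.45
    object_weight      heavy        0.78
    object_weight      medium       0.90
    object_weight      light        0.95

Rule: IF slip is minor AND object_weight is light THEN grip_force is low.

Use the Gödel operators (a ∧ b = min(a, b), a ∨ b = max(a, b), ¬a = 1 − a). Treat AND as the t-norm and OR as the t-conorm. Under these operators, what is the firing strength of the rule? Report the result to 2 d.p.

0.45

firing strength: minor=0.45, light=0.95; AND[min(a, b)] → w = 0.45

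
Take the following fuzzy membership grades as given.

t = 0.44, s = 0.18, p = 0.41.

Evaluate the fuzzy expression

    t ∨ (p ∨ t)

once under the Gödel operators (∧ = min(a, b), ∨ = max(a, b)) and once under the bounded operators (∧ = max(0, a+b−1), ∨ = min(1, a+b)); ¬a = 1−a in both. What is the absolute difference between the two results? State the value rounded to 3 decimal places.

0.560

Under Gödel:
  p ∨ t = max(a, b) on (0.41, 0.44) = 0.44
  t ∨ (p ∨ t) = max(a, b) on (0.44, 0.44) = 0.44
  → value = 0.4400
Under bounded:
  p ∨ t = min(1, a+b) on (0.41, 0.44) = 0.85
  t ∨ (p ∨ t) = min(1, a+b) on (0.44, 0.85) = 1.00
  → value = 1.0000
|0.4400 − 1.0000| = 0.560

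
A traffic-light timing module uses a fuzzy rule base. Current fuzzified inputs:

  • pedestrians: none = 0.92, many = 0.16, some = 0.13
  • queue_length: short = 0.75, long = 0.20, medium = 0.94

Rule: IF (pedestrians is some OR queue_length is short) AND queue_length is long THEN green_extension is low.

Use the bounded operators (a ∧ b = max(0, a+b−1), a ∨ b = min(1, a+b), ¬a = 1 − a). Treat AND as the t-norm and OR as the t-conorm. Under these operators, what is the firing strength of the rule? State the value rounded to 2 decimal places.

firing strength: (some=0.13 OR short=0.75) = 0.88; AND[max(0, a+b−1)] with long=0.20 → w = 0.08

0.08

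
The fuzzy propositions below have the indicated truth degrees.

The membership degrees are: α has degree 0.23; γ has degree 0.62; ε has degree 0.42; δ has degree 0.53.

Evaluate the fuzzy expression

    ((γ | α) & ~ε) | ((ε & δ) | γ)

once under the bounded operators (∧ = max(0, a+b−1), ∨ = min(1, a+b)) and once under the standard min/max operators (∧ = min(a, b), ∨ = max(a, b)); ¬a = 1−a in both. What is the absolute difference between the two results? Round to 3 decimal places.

0.380

Under bounded:
  γ | α = min(1, a+b) on (0.62, 0.23) = 0.85
  ~ε = 1 − 0.42 = 0.58
  (γ | α) & ~ε = max(0, a+b−1) on (0.85, 0.58) = 0.43
  ε & δ = max(0, a+b−1) on (0.42, 0.53) = 0.00
  (ε & δ) | γ = min(1, a+b) on (0.00, 0.62) = 0.62
  ((γ | α) & ~ε) | ((ε & δ) | γ) = min(1, a+b) on (0.43, 0.62) = 1.00
  → value = 1.0000
Under standard min/max:
  γ | α = max(a, b) on (0.62, 0.23) = 0.62
  ~ε = 1 − 0.42 = 0.58
  (γ | α) & ~ε = min(a, b) on (0.62, 0.58) = 0.58
  ε & δ = min(a, b) on (0.42, 0.53) = 0.42
  (ε & δ) | γ = max(a, b) on (0.42, 0.62) = 0.62
  ((γ | α) & ~ε) | ((ε & δ) | γ) = max(a, b) on (0.58, 0.62) = 0.62
  → value = 0.6200
|1.0000 − 0.6200| = 0.380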